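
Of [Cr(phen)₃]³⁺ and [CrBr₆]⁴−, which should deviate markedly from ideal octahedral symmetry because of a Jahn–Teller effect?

[CrBr₆]⁴−

[Cr(phen)₃]³⁺: 1,10-phenanthroline is neutral; balancing the +3 overall charge requires Cr(III). Chromium is a group-6 element; Cr(III) is therefore d³. The d³ configuration leaves the e_g set evenly filled (or empty) — no strong Jahn–Teller driving force.
[CrBr₆]⁴−: Each bromide is −1; balancing the −4 overall charge requires Cr(II). Cr sits in group 6, so the d-electron count is 6 − 2 = 4. Bromide is a weak-field ligand for a first-row metal, so the complex is high-spin. The t₂g³e_g¹ (high-spin) configuration has an unevenly filled e_g set; the Jahn–Teller theorem predicts a tetragonal distortion (typically axial elongation) to lift the degeneracy.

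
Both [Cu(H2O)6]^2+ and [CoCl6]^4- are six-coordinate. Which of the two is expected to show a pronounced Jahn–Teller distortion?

[Cu(H2O)6]^2+

[Cu(H2O)6]^2+: Ligand charges: water is neutral. With an overall charge of +2 the copper centre must be in the +2 oxidation state. Cu sits in group 11, so the d-electron count is 11 − 2 = 9. The t₂g⁶e_g³ configuration has an unevenly filled e_g set; the Jahn–Teller theorem predicts a tetragonal distortion (typically axial elongation) to lift the degeneracy.
[CoCl6]^4-: Ligand charges: each chloride is −1. With an overall charge of −4 the cobalt centre must be in the +2 oxidation state. Co sits in group 9, so the d-electron count is 9 − 2 = 7. Chloride is a weak-field ligand for a first-row metal, so the complex is high-spin. The d⁷ configuration leaves the e_g set evenly filled (or empty) — no strong Jahn–Teller driving force.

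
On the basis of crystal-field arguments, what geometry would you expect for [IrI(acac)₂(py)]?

Ligand charges: each iodide is −1; each acetylacetonate is −1; pyridine is neutral. With an overall charge of 0 the iridium centre must be in the +3 oxidation state.
Iridium is a group-9 element; Ir(III) is therefore d⁶.
Counting donor atoms: 1×iodide (monodentate) → 1 donor; 2×acetylacetonate (bidentate) → 4 donors; 1×pyridine (monodentate) → 1 donor. Coordination number = 6.
Six donors around a single metal centre give an octahedral coordination sphere.

octahedral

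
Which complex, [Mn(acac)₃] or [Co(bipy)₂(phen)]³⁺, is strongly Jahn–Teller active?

[Mn(acac)₃]: Summing ligand charges against the 0 overall charge gives an oxidation state of +3 for manganese. Manganese is a group-7 element; Mn(III) is therefore d⁴. Acetylacetonate is a weak-field ligand for a first-row metal, so the complex is high-spin. The t₂g³e_g¹ (high-spin) configuration has an unevenly filled e_g set; the Jahn–Teller theorem predicts a tetragonal distortion (typically axial elongation) to lift the degeneracy.
[Co(bipy)₂(phen)]³⁺: Ligand charges: 2,2′-bipyridine is neutral; 1,10-phenanthroline is neutral. With an overall charge of +3 the cobalt centre must be in the +3 oxidation state. Group 9 minus oxidation state 3 gives a d⁶ configuration. Co(III) has an exceptionally large octahedral splitting and is low-spin with essentially every ligand except fluoride. The d⁶ configuration leaves the e_g set evenly filled (or empty) — no strong Jahn–Teller driving force.

[Mn(acac)₃]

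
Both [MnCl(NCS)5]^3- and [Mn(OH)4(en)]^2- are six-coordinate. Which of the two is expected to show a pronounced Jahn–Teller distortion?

[MnCl(NCS)5]^3-

[MnCl(NCS)5]^3-: Summing ligand charges against the −3 overall charge gives an oxidation state of +3 for manganese. Group 7 minus oxidation state 3 gives a d⁴ configuration. Chloride and isothiocyanate are weak-field ligands for a first-row metal, so the complex is high-spin. The t₂g³e_g¹ (high-spin) configuration has an unevenly filled e_g set; the Jahn–Teller theorem predicts a tetragonal distortion (typically axial elongation) to lift the degeneracy.
[Mn(OH)4(en)]^2-: Summing ligand charges against the −2 overall charge gives an oxidation state of +2 for manganese. Manganese is a group-7 element; Mn(II) is therefore d⁵. Hydroxide is a weak-field ligand for a first-row metal, so the complex is high-spin. The d⁵ configuration leaves the e_g set evenly filled (or empty) — no strong Jahn–Teller driving force.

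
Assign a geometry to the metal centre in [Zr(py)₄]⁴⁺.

Summing ligand charges against the +4 overall charge gives an oxidation state of +4 for zirconium.
Group 4 minus oxidation state 4 gives a d⁰ configuration.
With 4 monodentate ligands the coordination number is 4.
A d⁰ ion has no crystal-field stabilisation preference between square planar and tetrahedral, so four ligands adopt the sterically favoured tetrahedral geometry.

tetrahedral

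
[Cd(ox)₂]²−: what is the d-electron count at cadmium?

d10

Each oxalate is −2; balancing the −2 overall charge requires Cd(II).
Group 12 minus oxidation state 2 gives a d¹⁰ configuration.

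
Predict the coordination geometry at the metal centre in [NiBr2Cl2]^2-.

tetrahedral

Each bromide is −1; each chloride is −1; balancing the −2 overall charge requires Ni(II).
Group 10 minus oxidation state 2 gives a d⁸ configuration.
Coordination number: 4.
Bromide and chloride are weak-field ligands.
With weak-field ligands the CFSE gain from square planar is small, so a 3d d⁸ ion takes the sterically preferred tetrahedral geometry.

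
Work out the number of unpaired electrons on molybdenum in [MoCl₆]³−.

3

Ligand charges: each chloride is −1. With an overall charge of −3 the molybdenum centre must be in the +3 oxidation state.
Group 6 minus oxidation state 3 gives a d³ configuration.
In an octahedral field the d³ configuration is t₂g³e_g⁰ (only one arrangement possible), giving 3 unpaired electrons.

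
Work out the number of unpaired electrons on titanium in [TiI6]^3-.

1

Each iodide is −1; balancing the −3 overall charge requires Ti(III).
Ti sits in group 4, so the d-electron count is 4 − 3 = 1.
In an octahedral field the d¹ configuration is t₂g¹e_g⁰ (only one arrangement possible), giving 1 unpaired electron.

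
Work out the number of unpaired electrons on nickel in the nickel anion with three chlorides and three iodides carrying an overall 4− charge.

2

Each chloride is −1; each iodide is −1; balancing the −4 overall charge requires Ni(II).
Nickel is a group-10 element; Ni(II) is therefore d⁸.
In an octahedral field the d⁸ configuration is t₂g⁶e_g² (only one arrangement possible), giving 2 unpaired electrons.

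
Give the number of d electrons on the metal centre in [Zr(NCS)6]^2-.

d⁰

Ligand charges: each isothiocyanate is −1. With an overall charge of −2 the zirconium centre must be in the +4 oxidation state.
Zr sits in group 4, so the d-electron count is 4 − 4 = 0.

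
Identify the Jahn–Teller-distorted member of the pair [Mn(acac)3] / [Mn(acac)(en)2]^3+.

[Mn(acac)3]: Each acetylacetonate is −1; balancing the 0 overall charge requires Mn(III). Mn sits in group 7, so the d-electron count is 7 − 3 = 4. Acetylacetonate is a weak-field ligand for a first-row metal, so the complex is high-spin. The t₂g³e_g¹ (high-spin) configuration has an unevenly filled e_g set; the Jahn–Teller theorem predicts a tetragonal distortion (typically axial elongation) to lift the degeneracy.
[Mn(acac)(en)2]^3+: Each acetylacetonate is −1; ethylenediamine is neutral; balancing the +3 overall charge requires Mn(IV). Group 7 minus oxidation state 4 gives a d³ configuration. The d³ configuration leaves the e_g set evenly filled (or empty) — no strong Jahn–Teller driving force.

[Mn(acac)3]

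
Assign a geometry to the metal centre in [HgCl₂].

linear

Summing ligand charges against the 0 overall charge gives an oxidation state of +2 for mercury.
Hg sits in group 12, so the d-electron count is 12 − 2 = 10.
Coordination number: 2.
A d¹⁰ ion with only two ligands adopts a linear arrangement (sp hybridisation; no CFSE preference).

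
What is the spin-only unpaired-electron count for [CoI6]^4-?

3 unpaired electrons

Summing ligand charges against the −4 overall charge gives an oxidation state of +2 for cobalt.
Co sits in group 9, so the d-electron count is 9 − 2 = 7.
The spin state decides the count: Iodide is a weak-field ligand for a first-row metal, so the complex is high-spin.
An octahedral high-spin d⁷ ion is t₂g⁵e_g², giving 3 unpaired electrons.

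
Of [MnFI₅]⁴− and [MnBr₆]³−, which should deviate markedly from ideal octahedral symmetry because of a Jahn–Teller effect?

[MnBr₆]³−

[MnFI₅]⁴−: Ligand charges: each fluoride is −1; each iodide is −1. With an overall charge of −4 the manganese centre must be in the +2 oxidation state. Manganese is a group-7 element; Mn(II) is therefore d⁵. Fluoride and iodide are weak-field ligands for a first-row metal, so the complex is high-spin. The d⁵ configuration leaves the e_g set evenly filled (or empty) — no strong Jahn–Teller driving force.
[MnBr₆]³−: Summing ligand charges against the −3 overall charge gives an oxidation state of +3 for manganese. Mn sits in group 7, so the d-electron count is 7 − 3 = 4. Bromide is a weak-field ligand for a first-row metal, so the complex is high-spin. The t₂g³e_g¹ (high-spin) configuration has an unevenly filled e_g set; the Jahn–Teller theorem predicts a tetragonal distortion (typically axial elongation) to lift the degeneracy.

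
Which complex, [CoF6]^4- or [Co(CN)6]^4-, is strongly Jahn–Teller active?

[Co(CN)6]^4-

[CoF6]^4-: Each fluoride is −1; balancing the −4 overall charge requires Co(II). Cobalt is a group-9 element; Co(II) is therefore d⁷. Fluoride is a weak-field ligand for a first-row metal, so the complex is high-spin. The d⁷ configuration leaves the e_g set evenly filled (or empty) — no strong Jahn–Teller driving force.
[Co(CN)6]^4-: Each cyanide is −1; balancing the −4 overall charge requires Co(II). Co sits in group 9, so the d-electron count is 9 − 2 = 7. Cyanide is a strong-field ligand (high in the spectrochemical series) for a first-row metal, so the complex is low-spin. The t₂g⁶e_g¹ (low-spin) configuration has an unevenly filled e_g set; the Jahn–Teller theorem predicts a tetragonal distortion (typically axial elongation) to lift the degeneracy.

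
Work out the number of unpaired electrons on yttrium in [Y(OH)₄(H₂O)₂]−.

Ligand charges: each hydroxide is −1; water is neutral. With an overall charge of −1 the yttrium centre must be in the +3 oxidation state.
Group 3 minus oxidation state 3 gives a d⁰ configuration.
In an octahedral field the d⁰ configuration is t₂g⁰e_g⁰, giving 0 unpaired electrons.

0 unpaired electrons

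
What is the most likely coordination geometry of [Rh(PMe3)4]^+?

Trimethylphosphine is neutral; balancing the +1 overall charge requires Rh(I).
Rhodium is a group-9 element; Rh(I) is therefore d⁸.
Coordination number: 4.
A 4d d⁸ ion has a large crystal-field splitting; square planar leaves the high-energy d_{x²−y²} orbital empty and maximises CFSE.

square planar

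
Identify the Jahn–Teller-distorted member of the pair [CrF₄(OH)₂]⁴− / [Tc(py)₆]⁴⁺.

[CrF₄(OH)₂]⁴−

[CrF₄(OH)₂]⁴−: Summing ligand charges against the −4 overall charge gives an oxidation state of +2 for chromium. Cr sits in group 6, so the d-electron count is 6 − 2 = 4. Fluoride and hydroxide are weak-field ligands for a first-row metal, so the complex is high-spin. The t₂g³e_g¹ (high-spin) configuration has an unevenly filled e_g set; the Jahn–Teller theorem predicts a tetragonal distortion (typically axial elongation) to lift the degeneracy.
[Tc(py)₆]⁴⁺: Summing ligand charges against the +4 overall charge gives an oxidation state of +4 for technetium. Tc sits in group 7, so the d-electron count is 7 − 4 = 3. The d³ configuration leaves the e_g set evenly filled (or empty) — no strong Jahn–Teller driving force.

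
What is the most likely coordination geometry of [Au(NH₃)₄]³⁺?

square planar

Ligand charges: ammonia is neutral. With an overall charge of +3 the gold centre must be in the +3 oxidation state.
Au sits in group 11, so the d-electron count is 11 − 3 = 8.
Coordination number: 4.
A 5d d⁸ ion has a large crystal-field splitting; square planar leaves the high-energy d_{x²−y²} orbital empty and maximises CFSE.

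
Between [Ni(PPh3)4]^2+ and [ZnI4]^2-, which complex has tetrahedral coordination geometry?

For [Ni(PPh3)4]^2+: Triphenylphosphine is neutral; balancing the +2 overall charge requires Ni(II). Nickel is a group-10 element; Ni(II) is therefore d⁸. Triphenylphosphine is a strong-field ligand (high in the spectrochemical series). A 3d d⁸ ion with strong-field ligands gains enough CFSE to favour square planar over tetrahedral. → square planar.
For [ZnI4]^2-: Summing ligand charges against the −2 overall charge gives an oxidation state of +2 for zinc. Zn sits in group 12, so the d-electron count is 12 − 2 = 10. A d¹⁰ ion has no crystal-field stabilisation preference between square planar and tetrahedral, so four ligands adopt the sterically favoured tetrahedral geometry. → tetrahedral.

[ZnI4]^2-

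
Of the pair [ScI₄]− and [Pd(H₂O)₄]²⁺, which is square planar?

[Pd(H₂O)₄]²⁺

For [ScI₄]−: Ligand charges: each iodide is −1. With an overall charge of −1 the scandium centre must be in the +3 oxidation state. Group 3 minus oxidation state 3 gives a d⁰ configuration. A d⁰ ion has no crystal-field stabilisation preference between square planar and tetrahedral, so four ligands adopt the sterically favoured tetrahedral geometry. → tetrahedral.
For [Pd(H₂O)₄]²⁺: Ligand charges: water is neutral. With an overall charge of +2 the palladium centre must be in the +2 oxidation state. Group 10 minus oxidation state 2 gives a d⁸ configuration. A 4d d⁸ ion has a large crystal-field splitting; square planar leaves the high-energy d_{x²−y²} orbital empty and maximises CFSE. → square planar.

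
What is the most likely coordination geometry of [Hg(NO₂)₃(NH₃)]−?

Summing ligand charges against the −1 overall charge gives an oxidation state of +2 for mercury.
Group 12 minus oxidation state 2 gives a d¹⁰ configuration.
Coordination number: 4.
A d¹⁰ ion has no crystal-field stabilisation preference between square planar and tetrahedral, so four ligands adopt the sterically favoured tetrahedral geometry.

tetrahedral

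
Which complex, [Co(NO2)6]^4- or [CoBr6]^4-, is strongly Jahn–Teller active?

[Co(NO2)6]^4-: Each nitro (N-bound nitrite) is −1; balancing the −4 overall charge requires Co(II). Co sits in group 9, so the d-electron count is 9 − 2 = 7. Nitro (N-bound nitrite) is a strong-field ligand (high in the spectrochemical series) for a first-row metal, so the complex is low-spin. The t₂g⁶e_g¹ (low-spin) configuration has an unevenly filled e_g set; the Jahn–Teller theorem predicts a tetragonal distortion (typically axial elongation) to lift the degeneracy.
[CoBr6]^4-: Each bromide is −1; balancing the −4 overall charge requires Co(II). Co sits in group 9, so the d-electron count is 9 − 2 = 7. Bromide is a weak-field ligand for a first-row metal, so the complex is high-spin. The d⁷ configuration leaves the e_g set evenly filled (or empty) — no strong Jahn–Teller driving force.

[Co(NO2)6]^4-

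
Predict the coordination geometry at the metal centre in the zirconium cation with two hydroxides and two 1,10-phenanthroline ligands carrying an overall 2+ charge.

octahedral

Summing ligand charges against the +2 overall charge gives an oxidation state of +4 for zirconium.
Group 4 minus oxidation state 4 gives a d⁰ configuration.
Counting donor atoms: 2×hydroxide (monodentate) → 2 donors; 2×1,10-phenanthroline (bidentate) → 4 donors. Coordination number = 6.
Six donors around a single metal centre give an octahedral coordination sphere.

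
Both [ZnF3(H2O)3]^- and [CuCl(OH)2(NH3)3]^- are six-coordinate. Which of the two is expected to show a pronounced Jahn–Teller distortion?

[CuCl(OH)2(NH3)3]^-

[ZnF3(H2O)3]^-: Ligand charges: each fluoride is −1; water is neutral. With an overall charge of −1 the zinc centre must be in the +2 oxidation state. Zinc is a group-12 element; Zn(II) is therefore d¹⁰. The d¹⁰ configuration leaves the e_g set evenly filled (or empty) — no strong Jahn–Teller driving force.
[CuCl(OH)2(NH3)3]^-: Each chloride is −1; each hydroxide is −1; ammonia is neutral; balancing the −1 overall charge requires Cu(II). Cu sits in group 11, so the d-electron count is 11 − 2 = 9. The t₂g⁶e_g³ configuration has an unevenly filled e_g set; the Jahn–Teller theorem predicts a tetragonal distortion (typically axial elongation) to lift the degeneracy.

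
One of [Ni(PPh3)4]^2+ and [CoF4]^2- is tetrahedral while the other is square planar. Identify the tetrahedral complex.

For [Ni(PPh3)4]^2+: Summing ligand charges against the +2 overall charge gives an oxidation state of +2 for nickel. Group 10 minus oxidation state 2 gives a d⁸ configuration. Triphenylphosphine is a strong-field ligand (high in the spectrochemical series). A 3d d⁸ ion with strong-field ligands gains enough CFSE to favour square planar over tetrahedral. → square planar.
For [CoF4]^2-: Each fluoride is −1; balancing the −2 overall charge requires Co(II). Cobalt is a group-9 element; Co(II) is therefore d⁷. For a high-spin 3d d⁷ ion with weak-field ligands the small Δₜ gives little square-planar CFSE advantage, so four ligands adopt the sterically favoured tetrahedral geometry. → tetrahedral.

[CoF4]^2-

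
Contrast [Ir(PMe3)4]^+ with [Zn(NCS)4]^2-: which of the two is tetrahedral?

For [Ir(PMe3)4]^+: Ligand charges: trimethylphosphine is neutral. With an overall charge of +1 the iridium centre must be in the +1 oxidation state. Group 9 minus oxidation state 1 gives a d⁸ configuration. A 5d d⁸ ion has a large crystal-field splitting; square planar leaves the high-energy d_{x²−y²} orbital empty and maximises CFSE. → square planar.
For [Zn(NCS)4]^2-: Summing ligand charges against the −2 overall charge gives an oxidation state of +2 for zinc. Zinc is a group-12 element; Zn(II) is therefore d¹⁰. A d¹⁰ ion has no crystal-field stabilisation preference between square planar and tetrahedral, so four ligands adopt the sterically favoured tetrahedral geometry. → tetrahedral.

[Zn(NCS)4]^2-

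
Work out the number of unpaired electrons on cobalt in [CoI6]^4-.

3 unpaired electrons

Ligand charges: each iodide is −1. With an overall charge of −4 the cobalt centre must be in the +2 oxidation state.
Cobalt is a group-9 element; Co(II) is therefore d⁷.
The spin state decides the count: Iodide is a weak-field ligand for a first-row metal, so the complex is high-spin.
An octahedral high-spin d⁷ ion is t₂g⁵e_g², giving 3 unpaired electrons.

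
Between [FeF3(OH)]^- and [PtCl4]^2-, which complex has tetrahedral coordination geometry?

[FeF3(OH)]^-

For [FeF3(OH)]^-: Ligand charges: each fluoride is −1; each hydroxide is −1. With an overall charge of −1 the iron centre must be in the +3 oxidation state. Group 8 minus oxidation state 3 gives a d⁵ configuration. A high-spin d⁵ ion has zero CFSE in either geometry, so four ligands adopt the sterically favoured tetrahedral geometry. → tetrahedral.
For [PtCl4]^2-: Each chloride is −1; balancing the −2 overall charge requires Pt(II). Pt sits in group 10, so the d-electron count is 10 − 2 = 8. A 5d d⁸ ion has a large crystal-field splitting; square planar leaves the high-energy d_{x²−y²} orbital empty and maximises CFSE. → square planar.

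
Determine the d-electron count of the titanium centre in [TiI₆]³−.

d1

Summing ligand charges against the −3 overall charge gives an oxidation state of +3 for titanium.
Ti sits in group 4, so the d-electron count is 4 − 3 = 1.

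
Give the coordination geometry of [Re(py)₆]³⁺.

octahedral

Pyridine is neutral; balancing the +3 overall charge requires Re(III).
Group 7 minus oxidation state 3 gives a d⁴ configuration.
Coordination number: 6.
Six donors around a single metal centre give an octahedral coordination sphere.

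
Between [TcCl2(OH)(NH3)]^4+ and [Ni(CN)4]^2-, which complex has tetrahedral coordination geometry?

[TcCl2(OH)(NH3)]^4+

For [TcCl2(OH)(NH3)]^4+: Ligand charges: each chloride is −1; each hydroxide is −1; ammonia is neutral. With an overall charge of +4 the technetium centre must be in the +7 oxidation state. Group 7 minus oxidation state 7 gives a d⁰ configuration. A d⁰ ion has no crystal-field stabilisation preference between square planar and tetrahedral, so four ligands adopt the sterically favoured tetrahedral geometry. → tetrahedral.
For [Ni(CN)4]^2-: Ligand charges: each cyanide is −1. With an overall charge of −2 the nickel centre must be in the +2 oxidation state. Group 10 minus oxidation state 2 gives a d⁸ configuration. Cyanide is a strong-field ligand (high in the spectrochemical series). A 3d d⁸ ion with strong-field ligands gains enough CFSE to favour square planar over tetrahedral. → square planar.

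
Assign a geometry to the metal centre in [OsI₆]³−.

octahedral

Each iodide is −1; balancing the −3 overall charge requires Os(III).
Group 8 minus oxidation state 3 gives a d⁵ configuration.
With 6 monodentate ligands the coordination number is 6.
Six donors around a single metal centre give an octahedral coordination sphere.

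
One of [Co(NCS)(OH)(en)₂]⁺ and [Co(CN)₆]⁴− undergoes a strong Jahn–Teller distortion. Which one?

[Co(CN)₆]⁴−

[Co(NCS)(OH)(en)₂]⁺: Each isothiocyanate is −1; each hydroxide is −1; ethylenediamine is neutral; balancing the +1 overall charge requires Co(III). Co sits in group 9, so the d-electron count is 9 − 3 = 6. Co(III) has an exceptionally large octahedral splitting and is low-spin with essentially every ligand except fluoride. The d⁶ configuration leaves the e_g set evenly filled (or empty) — no strong Jahn–Teller driving force.
[Co(CN)₆]⁴−: Each cyanide is −1; balancing the −4 overall charge requires Co(II). Cobalt is a group-9 element; Co(II) is therefore d⁷. Cyanide is a strong-field ligand (high in the spectrochemical series) for a first-row metal, so the complex is low-spin. The t₂g⁶e_g¹ (low-spin) configuration has an unevenly filled e_g set; the Jahn–Teller theorem predicts a tetragonal distortion (typically axial elongation) to lift the degeneracy.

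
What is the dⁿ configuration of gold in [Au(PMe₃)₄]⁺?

Trimethylphosphine is neutral; balancing the +1 overall charge requires Au(I).
Au sits in group 11, so the d-electron count is 11 − 1 = 10.

d10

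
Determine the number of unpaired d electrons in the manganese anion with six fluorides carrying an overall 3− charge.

4

Ligand charges: each fluoride is −1. With an overall charge of −3 the manganese centre must be in the +3 oxidation state.
Group 7 minus oxidation state 3 gives a d⁴ configuration.
The spin state decides the count: Fluoride is a weak-field ligand for a first-row metal, so the complex is high-spin.
An octahedral high-spin d⁴ ion is t₂g³e_g¹, giving 4 unpaired electrons.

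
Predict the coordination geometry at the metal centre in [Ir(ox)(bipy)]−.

Each oxalate is −2; 2,2′-bipyridine is neutral; balancing the −1 overall charge requires Ir(I).
Iridium is a group-9 element; Ir(I) is therefore d⁸.
Counting donor atoms: 1×oxalate (bidentate) → 2 donors; 1×2,2′-bipyridine (bidentate) → 2 donors. Coordination number = 4.
A 5d d⁸ ion has a large crystal-field splitting; square planar leaves the high-energy d_{x²−y²} orbital empty and maximises CFSE.

square planar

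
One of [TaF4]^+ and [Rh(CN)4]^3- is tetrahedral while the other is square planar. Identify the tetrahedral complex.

For [TaF4]^+: Ligand charges: each fluoride is −1. With an overall charge of +1 the tantalum centre must be in the +5 oxidation state. Group 5 minus oxidation state 5 gives a d⁰ configuration. A d⁰ ion has no crystal-field stabilisation preference between square planar and tetrahedral, so four ligands adopt the sterically favoured tetrahedral geometry. → tetrahedral.
For [Rh(CN)4]^3-: Summing ligand charges against the −3 overall charge gives an oxidation state of +1 for rhodium. Rh sits in group 9, so the d-electron count is 9 − 1 = 8. A 4d d⁸ ion has a large crystal-field splitting; square planar leaves the high-energy d_{x²−y²} orbital empty and maximises CFSE. → square planar.

[TaF4]^+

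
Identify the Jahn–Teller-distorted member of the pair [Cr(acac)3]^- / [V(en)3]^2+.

[Cr(acac)3]^-: Summing ligand charges against the −1 overall charge gives an oxidation state of +2 for chromium. Cr sits in group 6, so the d-electron count is 6 − 2 = 4. Acetylacetonate is a weak-field ligand for a first-row metal, so the complex is high-spin. The t₂g³e_g¹ (high-spin) configuration has an unevenly filled e_g set; the Jahn–Teller theorem predicts a tetragonal distortion (typically axial elongation) to lift the degeneracy.
[V(en)3]^2+: Ethylenediamine is neutral; balancing the +2 overall charge requires V(II). V sits in group 5, so the d-electron count is 5 − 2 = 3. The d³ configuration leaves the e_g set evenly filled (or empty) — no strong Jahn–Teller driving force.

[Cr(acac)3]^-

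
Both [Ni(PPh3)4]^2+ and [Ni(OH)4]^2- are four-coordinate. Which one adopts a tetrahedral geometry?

For [Ni(PPh3)4]^2+: Ligand charges: triphenylphosphine is neutral. With an overall charge of +2 the nickel centre must be in the +2 oxidation state. Nickel is a group-10 element; Ni(II) is therefore d⁸. Triphenylphosphine is a strong-field ligand (high in the spectrochemical series). A 3d d⁸ ion with strong-field ligands gains enough CFSE to favour square planar over tetrahedral. → square planar.
For [Ni(OH)4]^2-: Each hydroxide is −1; balancing the −2 overall charge requires Ni(II). Nickel is a group-10 element; Ni(II) is therefore d⁸. Hydroxide is a weak-field ligand. With weak-field ligands the CFSE gain from square planar is small, so a 3d d⁸ ion takes the sterically preferred tetrahedral geometry. → tetrahedral.

[Ni(OH)4]^2-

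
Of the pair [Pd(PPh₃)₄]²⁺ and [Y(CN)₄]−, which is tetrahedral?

For [Pd(PPh₃)₄]²⁺: Ligand charges: triphenylphosphine is neutral. With an overall charge of +2 the palladium centre must be in the +2 oxidation state. Pd sits in group 10, so the d-electron count is 10 − 2 = 8. A 4d d⁸ ion has a large crystal-field splitting; square planar leaves the high-energy d_{x²−y²} orbital empty and maximises CFSE. → square planar.
For [Y(CN)₄]−: Summing ligand charges against the −1 overall charge gives an oxidation state of +3 for yttrium. Y sits in group 3, so the d-electron count is 3 − 3 = 0. A d⁰ ion has no crystal-field stabilisation preference between square planar and tetrahedral, so four ligands adopt the sterically favoured tetrahedral geometry. → tetrahedral.

[Y(CN)₄]−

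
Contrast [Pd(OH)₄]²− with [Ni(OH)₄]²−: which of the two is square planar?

For [Pd(OH)₄]²−: Each hydroxide is −1; balancing the −2 overall charge requires Pd(II). Palladium is a group-10 element; Pd(II) is therefore d⁸. A 4d d⁸ ion has a large crystal-field splitting; square planar leaves the high-energy d_{x²−y²} orbital empty and maximises CFSE. → square planar.
For [Ni(OH)₄]²−: Each hydroxide is −1; balancing the −2 overall charge requires Ni(II). Ni sits in group 10, so the d-electron count is 10 − 2 = 8. Hydroxide is a weak-field ligand. With weak-field ligands the CFSE gain from square planar is small, so a 3d d⁸ ion takes the sterically preferred tetrahedral geometry. → tetrahedral.

[Pd(OH)₄]²−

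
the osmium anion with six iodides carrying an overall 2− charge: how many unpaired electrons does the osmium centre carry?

2 unpaired electrons

Summing ligand charges against the −2 overall charge gives an oxidation state of +4 for osmium.
Os sits in group 8, so the d-electron count is 8 − 4 = 4.
The spin state decides the count: a 5d ion has a large Δₒ and is invariably low-spin.
An octahedral low-spin d⁴ ion is t₂g⁴e_g⁰, giving 2 unpaired electrons.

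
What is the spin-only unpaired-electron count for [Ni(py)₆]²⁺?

2

Pyridine is neutral; balancing the +2 overall charge requires Ni(II).
Nickel is a group-10 element; Ni(II) is therefore d⁸.
In an octahedral field the d⁸ configuration is t₂g⁶e_g² (only one arrangement possible), giving 2 unpaired electrons.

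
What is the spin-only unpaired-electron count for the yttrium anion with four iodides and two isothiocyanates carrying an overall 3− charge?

Each iodide is −1; each isothiocyanate is −1; balancing the −3 overall charge requires Y(III).
Y sits in group 3, so the d-electron count is 3 − 3 = 0.
In an octahedral field the d⁰ configuration is t₂g⁰e_g⁰, giving 0 unpaired electrons.

0 unpaired electrons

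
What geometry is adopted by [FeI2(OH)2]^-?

tetrahedral

Each iodide is −1; each hydroxide is −1; balancing the −1 overall charge requires Fe(III).
Fe sits in group 8, so the d-electron count is 8 − 3 = 5.
Coordination number: 4.
Hydroxide and iodide are weak-field ligands.
A high-spin d⁵ ion has zero CFSE in either geometry, so four ligands adopt the sterically favoured tetrahedral geometry.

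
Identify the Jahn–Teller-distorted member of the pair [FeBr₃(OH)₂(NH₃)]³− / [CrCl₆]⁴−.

[FeBr₃(OH)₂(NH₃)]³−: Ligand charges: each bromide is −1; each hydroxide is −1; ammonia is neutral. With an overall charge of −3 the iron centre must be in the +2 oxidation state. Iron is a group-8 element; Fe(II) is therefore d⁶. Bromide and hydroxide are weak-field ligands for a first-row metal, so the complex is high-spin. The d⁶ configuration leaves the e_g set evenly filled (or empty) — no strong Jahn–Teller driving force.
[CrCl₆]⁴−: Ligand charges: each chloride is −1. With an overall charge of −4 the chromium centre must be in the +2 oxidation state. Group 6 minus oxidation state 2 gives a d⁴ configuration. Chloride is a weak-field ligand for a first-row metal, so the complex is high-spin. The t₂g³e_g¹ (high-spin) configuration has an unevenly filled e_g set; the Jahn–Teller theorem predicts a tetragonal distortion (typically axial elongation) to lift the degeneracy.

[CrCl₆]⁴−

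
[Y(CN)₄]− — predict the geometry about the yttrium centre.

Each cyanide is −1; balancing the −1 overall charge requires Y(III).
Yttrium is a group-3 element; Y(III) is therefore d⁰.
Coordination number: 4.
A d⁰ ion has no crystal-field stabilisation preference between square planar and tetrahedral, so four ligands adopt the sterically favoured tetrahedral geometry.

tetrahedral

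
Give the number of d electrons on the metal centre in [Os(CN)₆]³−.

d⁵

Summing ligand charges against the −3 overall charge gives an oxidation state of +3 for osmium.
Os sits in group 8, so the d-electron count is 8 − 3 = 5.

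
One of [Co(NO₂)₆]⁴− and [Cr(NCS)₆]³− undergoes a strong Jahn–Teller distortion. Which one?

[Co(NO₂)₆]⁴−

[Co(NO₂)₆]⁴−: Ligand charges: each nitro (N-bound nitrite) is −1. With an overall charge of −4 the cobalt centre must be in the +2 oxidation state. Group 9 minus oxidation state 2 gives a d⁷ configuration. Nitro (N-bound nitrite) is a strong-field ligand (high in the spectrochemical series) for a first-row metal, so the complex is low-spin. The t₂g⁶e_g¹ (low-spin) configuration has an unevenly filled e_g set; the Jahn–Teller theorem predicts a tetragonal distortion (typically axial elongation) to lift the degeneracy.
[Cr(NCS)₆]³−: Ligand charges: each isothiocyanate is −1. With an overall charge of −3 the chromium centre must be in the +3 oxidation state. Chromium is a group-6 element; Cr(III) is therefore d³. The d³ configuration leaves the e_g set evenly filled (or empty) — no strong Jahn–Teller driving force.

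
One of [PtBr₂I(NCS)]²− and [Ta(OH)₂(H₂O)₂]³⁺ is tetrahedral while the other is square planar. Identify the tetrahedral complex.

For [PtBr₂I(NCS)]²−: Each bromide is −1; each iodide is −1; each isothiocyanate is −1; balancing the −2 overall charge requires Pt(II). Group 10 minus oxidation state 2 gives a d⁸ configuration. A 5d d⁸ ion has a large crystal-field splitting; square planar leaves the high-energy d_{x²−y²} orbital empty and maximises CFSE. → square planar.
For [Ta(OH)₂(H₂O)₂]³⁺: Each hydroxide is −1; water is neutral; balancing the +3 overall charge requires Ta(V). Tantalum is a group-5 element; Ta(V) is therefore d⁰. A d⁰ ion has no crystal-field stabilisation preference between square planar and tetrahedral, so four ligands adopt the sterically favoured tetrahedral geometry. → tetrahedral.

[Ta(OH)₂(H₂O)₂]³⁺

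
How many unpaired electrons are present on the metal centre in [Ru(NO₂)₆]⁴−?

Summing ligand charges against the −4 overall charge gives an oxidation state of +2 for ruthenium.
Group 8 minus oxidation state 2 gives a d⁶ configuration.
The spin state decides the count: a 4d ion has a large Δₒ and is invariably low-spin.
An octahedral low-spin d⁶ ion is t₂g⁶e_g⁰, giving 0 unpaired electrons.

0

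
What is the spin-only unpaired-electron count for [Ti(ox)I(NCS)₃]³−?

Ligand charges: each oxalate is −2; each iodide is −1; each isothiocyanate is −1. With an overall charge of −3 the titanium centre must be in the +3 oxidation state.
Group 4 minus oxidation state 3 gives a d¹ configuration.
Counting donor atoms: 1×oxalate (bidentate) → 2 donors; 1×iodide (monodentate) → 1 donor; 3×isothiocyanate (monodentate) → 3 donors. Coordination number = 6.
In an octahedral field the d¹ configuration is t₂g¹e_g⁰ (only one arrangement possible), giving 1 unpaired electron.

1 unpaired electron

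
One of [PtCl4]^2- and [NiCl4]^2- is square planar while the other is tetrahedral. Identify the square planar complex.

[PtCl4]^2-

For [PtCl4]^2-: Each chloride is −1; balancing the −2 overall charge requires Pt(II). Group 10 minus oxidation state 2 gives a d⁸ configuration. A 5d d⁸ ion has a large crystal-field splitting; square planar leaves the high-energy d_{x²−y²} orbital empty and maximises CFSE. → square planar.
For [NiCl4]^2-: Summing ligand charges against the −2 overall charge gives an oxidation state of +2 for nickel. Nickel is a group-10 element; Ni(II) is therefore d⁸. Chloride is a weak-field ligand. With weak-field ligands the CFSE gain from square planar is small, so a 3d d⁸ ion takes the sterically preferred tetrahedral geometry. → tetrahedral.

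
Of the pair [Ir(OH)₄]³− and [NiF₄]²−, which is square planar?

For [Ir(OH)₄]³−: Summing ligand charges against the −3 overall charge gives an oxidation state of +1 for iridium. Ir sits in group 9, so the d-electron count is 9 − 1 = 8. A 5d d⁸ ion has a large crystal-field splitting; square planar leaves the high-energy d_{x²−y²} orbital empty and maximises CFSE. → square planar.
For [NiF₄]²−: Ligand charges: each fluoride is −1. With an overall charge of −2 the nickel centre must be in the +2 oxidation state. Group 10 minus oxidation state 2 gives a d⁸ configuration. Fluoride is a weak-field ligand. With weak-field ligands the CFSE gain from square planar is small, so a 3d d⁸ ion takes the sterically preferred tetrahedral geometry. → tetrahedral.

[Ir(OH)₄]³−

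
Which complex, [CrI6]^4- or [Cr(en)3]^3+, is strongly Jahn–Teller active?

[CrI6]^4-

[CrI6]^4-: Each iodide is −1; balancing the −4 overall charge requires Cr(II). Cr sits in group 6, so the d-electron count is 6 − 2 = 4. Iodide is a weak-field ligand for a first-row metal, so the complex is high-spin. The t₂g³e_g¹ (high-spin) configuration has an unevenly filled e_g set; the Jahn–Teller theorem predicts a tetragonal distortion (typically axial elongation) to lift the degeneracy.
[Cr(en)3]^3+: Summing ligand charges against the +3 overall charge gives an oxidation state of +3 for chromium. Cr sits in group 6, so the d-electron count is 6 − 3 = 3. The d³ configuration leaves the e_g set evenly filled (or empty) — no strong Jahn–Teller driving force.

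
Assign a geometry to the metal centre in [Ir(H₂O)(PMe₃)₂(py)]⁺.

square planar

Summing ligand charges against the +1 overall charge gives an oxidation state of +1 for iridium.
Ir sits in group 9, so the d-electron count is 9 − 1 = 8.
Coordination number: 4.
A 5d d⁸ ion has a large crystal-field splitting; square planar leaves the high-energy d_{x²−y²} orbital empty and maximises CFSE.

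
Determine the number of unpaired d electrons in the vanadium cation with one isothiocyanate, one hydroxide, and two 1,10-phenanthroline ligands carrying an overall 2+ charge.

Summing ligand charges against the +2 overall charge gives an oxidation state of +4 for vanadium.
V sits in group 5, so the d-electron count is 5 − 4 = 1.
Counting donor atoms: 1×isothiocyanate (monodentate) → 1 donor; 1×hydroxide (monodentate) → 1 donor; 2×1,10-phenanthroline (bidentate) → 4 donors. Coordination number = 6.
In an octahedral field the d¹ configuration is t₂g¹e_g⁰ (only one arrangement possible), giving 1 unpaired electron.

1 unpaired electron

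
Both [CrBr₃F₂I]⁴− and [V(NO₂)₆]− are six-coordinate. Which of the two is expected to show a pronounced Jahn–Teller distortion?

[CrBr₃F₂I]⁴−

[CrBr₃F₂I]⁴−: Summing ligand charges against the −4 overall charge gives an oxidation state of +2 for chromium. Chromium is a group-6 element; Cr(II) is therefore d⁴. Bromide, fluoride, and iodide are weak-field ligands for a first-row metal, so the complex is high-spin. The t₂g³e_g¹ (high-spin) configuration has an unevenly filled e_g set; the Jahn–Teller theorem predicts a tetragonal distortion (typically axial elongation) to lift the degeneracy.
[V(NO₂)₆]−: Summing ligand charges against the −1 overall charge gives an oxidation state of +5 for vanadium. Group 5 minus oxidation state 5 gives a d⁰ configuration. The d⁰ configuration leaves the e_g set evenly filled (or empty) — no strong Jahn–Teller driving force.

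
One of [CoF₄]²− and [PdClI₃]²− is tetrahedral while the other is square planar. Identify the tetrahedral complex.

[CoF₄]²−

For [CoF₄]²−: Summing ligand charges against the −2 overall charge gives an oxidation state of +2 for cobalt. Co sits in group 9, so the d-electron count is 9 − 2 = 7. For a high-spin 3d d⁷ ion with weak-field ligands the small Δₜ gives little square-planar CFSE advantage, so four ligands adopt the sterically favoured tetrahedral geometry. → tetrahedral.
For [PdClI₃]²−: Summing ligand charges against the −2 overall charge gives an oxidation state of +2 for palladium. Palladium is a group-10 element; Pd(II) is therefore d⁸. A 4d d⁸ ion has a large crystal-field splitting; square planar leaves the high-energy d_{x²−y²} orbital empty and maximises CFSE. → square planar.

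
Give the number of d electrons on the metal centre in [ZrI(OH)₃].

Each iodide is −1; each hydroxide is −1; balancing the 0 overall charge requires Zr(IV).
Group 4 minus oxidation state 4 gives a d⁰ configuration.

d0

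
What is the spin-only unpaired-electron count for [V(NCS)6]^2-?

1 unpaired electron

Each isothiocyanate is −1; balancing the −2 overall charge requires V(IV).
Vanadium is a group-5 element; V(IV) is therefore d¹.
In an octahedral field the d¹ configuration is t₂g¹e_g⁰ (only one arrangement possible), giving 1 unpaired electron.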